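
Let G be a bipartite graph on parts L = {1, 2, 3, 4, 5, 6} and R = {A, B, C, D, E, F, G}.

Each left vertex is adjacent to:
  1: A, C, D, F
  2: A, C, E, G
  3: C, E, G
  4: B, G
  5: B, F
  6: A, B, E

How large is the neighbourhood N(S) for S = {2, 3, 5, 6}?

The union of neighbours of {2, 3, 5, 6} is {A, B, C, E, F, G}, which has 6 elements.
Since |N(S)| = 6 ≥ |S| = 4, Hall's condition holds for this subset.

6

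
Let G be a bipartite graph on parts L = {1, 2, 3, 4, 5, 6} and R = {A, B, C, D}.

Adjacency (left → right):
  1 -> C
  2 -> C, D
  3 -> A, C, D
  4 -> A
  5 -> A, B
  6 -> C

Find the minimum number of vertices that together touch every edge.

4

A maximum matching has 4 edges (e.g. 1–C, 2–D, 3–A, 5–B).
By König's theorem the minimum vertex cover has the same size. One such cover is {5, A, C, D}.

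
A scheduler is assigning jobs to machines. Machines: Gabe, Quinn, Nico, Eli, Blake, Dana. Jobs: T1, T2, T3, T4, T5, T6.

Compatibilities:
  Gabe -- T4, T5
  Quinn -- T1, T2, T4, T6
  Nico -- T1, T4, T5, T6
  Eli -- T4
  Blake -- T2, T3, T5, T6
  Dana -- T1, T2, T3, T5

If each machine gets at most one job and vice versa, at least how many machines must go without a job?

For example, pair Gabe-T5, Quinn-T6, Nico-T1, Eli-T4, Blake-T3, Dana-T2.
This saturates every machine, so 6 is the maximum.
That matches 6 of the 6, leaving 0 unmatched; no matching can do better.

0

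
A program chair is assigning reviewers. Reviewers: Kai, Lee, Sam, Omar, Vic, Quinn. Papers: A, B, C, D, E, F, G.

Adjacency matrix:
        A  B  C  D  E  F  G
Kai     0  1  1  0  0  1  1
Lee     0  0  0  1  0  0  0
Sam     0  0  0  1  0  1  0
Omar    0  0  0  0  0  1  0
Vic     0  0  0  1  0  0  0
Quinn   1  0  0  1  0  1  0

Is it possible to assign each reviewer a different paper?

No

The set {Lee, Sam, Omar, Vic} has only 2 neighbours ({D, F}), so by Hall's theorem at most 4 of the 6 reviewers can be matched.
Hence no matching covers every reviewer.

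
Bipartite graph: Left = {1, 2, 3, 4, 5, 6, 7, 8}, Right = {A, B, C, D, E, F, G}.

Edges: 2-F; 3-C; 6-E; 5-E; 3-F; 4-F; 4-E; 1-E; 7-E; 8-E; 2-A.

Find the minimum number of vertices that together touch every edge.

4

The 4 edges 1–E, 2–A, 3–C, 4–F form a matching, so any vertex cover needs at least 4 vertices (one per matched edge).
Conversely {2, 3, 4, E} meets every edge and has exactly 4 vertices, so 4 is optimal.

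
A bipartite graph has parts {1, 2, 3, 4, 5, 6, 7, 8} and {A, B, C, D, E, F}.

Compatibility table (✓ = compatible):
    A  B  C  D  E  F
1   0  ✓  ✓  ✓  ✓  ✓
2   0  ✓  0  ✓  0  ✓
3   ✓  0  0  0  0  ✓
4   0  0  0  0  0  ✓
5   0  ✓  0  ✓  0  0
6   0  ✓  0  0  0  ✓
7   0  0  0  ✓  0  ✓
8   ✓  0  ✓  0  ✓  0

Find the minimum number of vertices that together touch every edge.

A maximum matching has 6 edges (e.g. 1–C, 2–D, 3–A, 4–F, 5–B, 8–E).
By König's theorem the minimum vertex cover has the same size. One such cover is {1, 3, 8, B, D, F}.

6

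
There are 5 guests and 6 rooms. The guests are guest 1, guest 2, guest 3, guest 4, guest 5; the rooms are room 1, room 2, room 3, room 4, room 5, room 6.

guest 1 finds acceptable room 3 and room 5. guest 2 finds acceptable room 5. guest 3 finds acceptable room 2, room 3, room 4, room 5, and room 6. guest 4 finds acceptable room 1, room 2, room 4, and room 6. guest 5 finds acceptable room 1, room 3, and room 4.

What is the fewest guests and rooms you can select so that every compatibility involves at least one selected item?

The 5 edges guest 1–room 3, guest 2–room 5, guest 3–room 2, guest 4–room 6, guest 5–room 4 form a matching, so any vertex cover needs at least 5 vertices (one per matched edge).
Conversely {guest 1, guest 2, guest 3, guest 4, guest 5} meets every edge and has exactly 5 vertices, so 5 is optimal.

5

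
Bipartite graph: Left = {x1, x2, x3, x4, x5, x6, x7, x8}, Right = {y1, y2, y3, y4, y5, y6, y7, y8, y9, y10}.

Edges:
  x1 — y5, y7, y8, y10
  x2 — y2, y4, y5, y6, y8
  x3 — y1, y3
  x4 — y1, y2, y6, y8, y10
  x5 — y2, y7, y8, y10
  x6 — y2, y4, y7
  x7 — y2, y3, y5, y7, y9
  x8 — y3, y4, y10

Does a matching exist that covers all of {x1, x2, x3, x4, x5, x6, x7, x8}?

For example, pair x1–y5, x2–y4, x3–y1, x4–y6, x5–y10, x6–y2, x7–y7, x8–y3.
Every left vertex is matched, so this matching saturates all of them.

Yes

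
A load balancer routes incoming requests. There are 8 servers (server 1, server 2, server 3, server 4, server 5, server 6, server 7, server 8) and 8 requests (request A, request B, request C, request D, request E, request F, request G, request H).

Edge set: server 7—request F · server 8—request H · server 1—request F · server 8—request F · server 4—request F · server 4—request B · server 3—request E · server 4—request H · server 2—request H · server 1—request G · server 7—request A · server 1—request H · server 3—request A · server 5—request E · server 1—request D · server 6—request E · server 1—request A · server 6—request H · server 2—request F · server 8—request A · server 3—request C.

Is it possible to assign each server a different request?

The set {server 2, server 5, server 6, server 7, server 8} has only 4 neighbours ({request A, request E, request F, request H}), so by Hall's theorem at most 7 of the 8 servers can be matched.
Hence no matching covers every server.

No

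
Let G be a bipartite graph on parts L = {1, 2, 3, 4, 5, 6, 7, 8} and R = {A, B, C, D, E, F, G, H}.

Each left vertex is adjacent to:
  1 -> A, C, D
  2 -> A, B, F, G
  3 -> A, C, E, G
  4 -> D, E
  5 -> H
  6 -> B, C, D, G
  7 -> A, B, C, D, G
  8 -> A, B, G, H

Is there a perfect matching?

Yes

One maximum matching: 1→D, 2→F, 3→C, 4→E, 5→H, 6→G, 7→A, 8→B.
Every left vertex is matched, so this is a perfect matching.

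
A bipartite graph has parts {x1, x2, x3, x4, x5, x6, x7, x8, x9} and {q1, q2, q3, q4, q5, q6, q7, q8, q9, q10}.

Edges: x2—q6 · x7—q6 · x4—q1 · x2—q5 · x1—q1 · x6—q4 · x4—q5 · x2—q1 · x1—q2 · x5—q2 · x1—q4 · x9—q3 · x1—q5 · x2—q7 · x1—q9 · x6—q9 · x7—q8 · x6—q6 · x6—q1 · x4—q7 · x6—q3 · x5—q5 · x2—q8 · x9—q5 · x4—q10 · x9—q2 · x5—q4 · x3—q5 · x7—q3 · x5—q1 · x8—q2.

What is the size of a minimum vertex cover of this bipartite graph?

9

A maximum matching has 9 edges (e.g. x1–q9, x2–q7, x3–q5, x4–q10, x5–q4, x6–q6, x7–q8, x8–q2, x9–q3).
By König's theorem the minimum vertex cover has the same size. One such cover is {x1, x2, x3, x4, x5, x6, x7, x8, x9}.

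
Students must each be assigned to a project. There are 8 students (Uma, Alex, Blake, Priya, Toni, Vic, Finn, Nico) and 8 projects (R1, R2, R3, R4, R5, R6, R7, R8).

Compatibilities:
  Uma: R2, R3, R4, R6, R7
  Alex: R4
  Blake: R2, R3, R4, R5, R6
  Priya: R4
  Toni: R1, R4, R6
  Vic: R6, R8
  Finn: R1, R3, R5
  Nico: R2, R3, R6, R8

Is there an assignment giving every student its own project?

No

The set {Alex, Priya} has only 1 neighbour ({R4}), so by Hall's theorem at most 7 of the 8 students can be matched.
Hence no matching covers every student.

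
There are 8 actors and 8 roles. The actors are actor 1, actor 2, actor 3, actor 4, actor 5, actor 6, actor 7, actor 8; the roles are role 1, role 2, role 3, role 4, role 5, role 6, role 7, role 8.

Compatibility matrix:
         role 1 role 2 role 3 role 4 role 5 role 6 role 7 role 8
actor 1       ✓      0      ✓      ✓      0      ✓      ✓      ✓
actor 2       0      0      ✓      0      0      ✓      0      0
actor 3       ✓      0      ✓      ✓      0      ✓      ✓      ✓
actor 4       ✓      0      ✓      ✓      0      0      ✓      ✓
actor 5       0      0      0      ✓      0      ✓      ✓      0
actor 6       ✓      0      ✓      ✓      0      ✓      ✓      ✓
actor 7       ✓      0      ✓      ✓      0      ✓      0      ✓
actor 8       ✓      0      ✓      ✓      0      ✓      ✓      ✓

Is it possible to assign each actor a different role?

No

The set {actor 1, actor 2, actor 3, actor 4, actor 5, actor 6, actor 7, actor 8} has only 6 neighbours ({role 1, role 3, role 4, role 6, role 7, role 8}), so by Hall's theorem at most 6 of the 8 actors can be matched.
Hence no matching covers every actor.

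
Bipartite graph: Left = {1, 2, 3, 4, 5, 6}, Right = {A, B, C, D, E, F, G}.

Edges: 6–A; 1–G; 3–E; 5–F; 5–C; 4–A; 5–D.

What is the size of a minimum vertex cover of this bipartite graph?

4

The 4 edges 1–G, 3–E, 4–A, 5–F form a matching, so any vertex cover needs at least 4 vertices (one per matched edge).
Conversely {1, 3, 5, A} meets every edge and has exactly 4 vertices, so 4 is optimal.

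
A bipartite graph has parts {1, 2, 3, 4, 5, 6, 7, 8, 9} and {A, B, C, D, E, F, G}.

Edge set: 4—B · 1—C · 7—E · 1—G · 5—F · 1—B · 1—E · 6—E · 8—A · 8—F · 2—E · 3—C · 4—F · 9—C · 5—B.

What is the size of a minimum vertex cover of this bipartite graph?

6

{1, 4, 5, 8, C, E} is a vertex cover of size 6: every edge has an endpoint in this set.
No smaller cover exists because 1–G, 2–E, 3–C, 4–F, 5–B, 8–A is a matching of size 6, and a cover must include an endpoint of each of these disjoint edges (König's theorem).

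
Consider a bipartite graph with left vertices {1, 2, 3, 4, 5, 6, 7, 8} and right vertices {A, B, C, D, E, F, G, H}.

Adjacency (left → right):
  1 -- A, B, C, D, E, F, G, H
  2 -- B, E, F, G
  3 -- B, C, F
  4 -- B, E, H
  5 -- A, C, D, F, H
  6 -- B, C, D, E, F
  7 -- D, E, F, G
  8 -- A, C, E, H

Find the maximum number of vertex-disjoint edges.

One maximum matching: 1–A, 2–G, 3–C, 4–H, 5–F, 6–B, 7–D, 8–E.
All 8 left vertices are matched, so no larger matching exists.

8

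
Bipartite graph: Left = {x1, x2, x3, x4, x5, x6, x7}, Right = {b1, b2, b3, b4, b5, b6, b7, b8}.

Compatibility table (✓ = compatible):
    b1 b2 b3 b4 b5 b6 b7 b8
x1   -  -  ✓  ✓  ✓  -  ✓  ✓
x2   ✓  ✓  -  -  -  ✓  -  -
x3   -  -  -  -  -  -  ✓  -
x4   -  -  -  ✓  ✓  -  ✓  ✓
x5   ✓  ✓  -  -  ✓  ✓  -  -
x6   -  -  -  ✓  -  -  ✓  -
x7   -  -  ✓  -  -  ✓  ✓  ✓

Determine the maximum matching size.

7

For example, pair x1→b5, x2→b2, x3→b7, x4→b8, x5→b6, x6→b4, x7→b3.
All 7 left vertices are matched, so no larger matching exists.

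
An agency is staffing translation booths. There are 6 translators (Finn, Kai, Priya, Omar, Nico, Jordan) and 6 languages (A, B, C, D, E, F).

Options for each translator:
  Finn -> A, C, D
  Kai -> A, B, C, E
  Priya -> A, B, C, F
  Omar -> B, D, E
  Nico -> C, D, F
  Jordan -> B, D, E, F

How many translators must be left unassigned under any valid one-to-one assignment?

A valid assignment of size 6: Finn-A, Kai-E, Priya-F, Omar-D, Nico-C, Jordan-B.
All 6 translators are matched, so no larger matching exists.
That matches 6 of the 6, leaving 0 unmatched; no matching can do better.

0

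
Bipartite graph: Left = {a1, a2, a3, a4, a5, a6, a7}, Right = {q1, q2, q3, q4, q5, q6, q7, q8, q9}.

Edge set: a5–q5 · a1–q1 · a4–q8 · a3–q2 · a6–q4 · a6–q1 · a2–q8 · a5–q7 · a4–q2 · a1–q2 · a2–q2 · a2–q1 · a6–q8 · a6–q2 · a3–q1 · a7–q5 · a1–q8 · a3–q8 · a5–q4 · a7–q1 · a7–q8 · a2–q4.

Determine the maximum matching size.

6

For example, pair a1→q1, a2→q4, a3→q2, a4→q8, a5→q7, a7→q5.
The set {a1, a2, a3, a4, a6} has only 4 neighbours ({q1, q2, q4, q8}), so by Hall's theorem at most 6 of the 7 left vertices can be matched.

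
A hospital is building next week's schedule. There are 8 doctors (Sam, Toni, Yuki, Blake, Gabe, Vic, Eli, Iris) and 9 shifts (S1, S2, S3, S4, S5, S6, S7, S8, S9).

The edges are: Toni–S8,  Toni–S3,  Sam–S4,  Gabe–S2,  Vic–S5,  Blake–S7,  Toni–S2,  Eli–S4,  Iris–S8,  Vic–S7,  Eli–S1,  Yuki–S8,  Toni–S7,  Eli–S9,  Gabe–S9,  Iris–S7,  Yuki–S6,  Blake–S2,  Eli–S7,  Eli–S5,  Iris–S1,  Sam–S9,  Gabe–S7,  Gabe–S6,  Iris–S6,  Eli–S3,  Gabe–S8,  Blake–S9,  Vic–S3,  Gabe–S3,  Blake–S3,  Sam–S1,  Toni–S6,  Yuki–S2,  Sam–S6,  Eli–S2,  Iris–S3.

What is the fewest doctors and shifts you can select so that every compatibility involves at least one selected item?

8

A maximum matching has 8 edges (e.g. Sam–S4, Toni–S6, Yuki–S8, Blake–S2, Gabe–S9, Vic–S5, Eli–S3, Iris–S7).
By König's theorem the minimum vertex cover has the same size. One such cover is {Sam, Toni, Yuki, Blake, Gabe, Vic, Eli, Iris}.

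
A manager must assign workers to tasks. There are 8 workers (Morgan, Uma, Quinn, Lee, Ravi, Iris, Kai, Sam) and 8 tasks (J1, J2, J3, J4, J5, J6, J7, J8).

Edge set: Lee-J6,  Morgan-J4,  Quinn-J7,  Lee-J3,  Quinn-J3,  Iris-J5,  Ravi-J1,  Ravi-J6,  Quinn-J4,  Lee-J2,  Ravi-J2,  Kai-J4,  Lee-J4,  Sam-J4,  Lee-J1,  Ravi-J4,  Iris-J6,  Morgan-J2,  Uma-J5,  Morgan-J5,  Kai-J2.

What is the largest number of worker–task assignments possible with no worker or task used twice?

For example, pair Morgan-J4, Uma-J5, Quinn-J7, Lee-J3, Ravi-J1, Iris-J6, Kai-J2.
The set {Morgan, Uma, Kai, Sam} has only 3 neighbours ({J2, J4, J5}), so by Hall's theorem at most 7 of the 8 workers can be matched.

7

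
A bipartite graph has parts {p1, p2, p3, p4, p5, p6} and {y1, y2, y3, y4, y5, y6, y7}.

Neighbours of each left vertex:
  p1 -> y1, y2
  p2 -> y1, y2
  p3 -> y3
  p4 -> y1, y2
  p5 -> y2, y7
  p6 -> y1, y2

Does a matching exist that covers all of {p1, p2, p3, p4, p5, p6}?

No

The set {p1, p2, p4, p6} has only 2 neighbours ({y1, y2}), so by Hall's theorem at most 4 of the 6 left vertices can be matched.
Hence no matching covers every left vertex.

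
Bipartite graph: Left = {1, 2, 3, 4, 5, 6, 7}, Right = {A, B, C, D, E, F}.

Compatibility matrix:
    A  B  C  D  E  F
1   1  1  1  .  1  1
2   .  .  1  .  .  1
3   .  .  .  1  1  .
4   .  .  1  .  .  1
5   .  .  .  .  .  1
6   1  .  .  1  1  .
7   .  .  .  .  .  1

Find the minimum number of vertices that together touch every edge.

5

{1, 3, 6, C, F} is a vertex cover of size 5: every edge has an endpoint in this set.
No smaller cover exists because 1–A, 2–C, 3–D, 4–F, 6–E is a matching of size 5, and a cover must include an endpoint of each of these disjoint edges (König's theorem).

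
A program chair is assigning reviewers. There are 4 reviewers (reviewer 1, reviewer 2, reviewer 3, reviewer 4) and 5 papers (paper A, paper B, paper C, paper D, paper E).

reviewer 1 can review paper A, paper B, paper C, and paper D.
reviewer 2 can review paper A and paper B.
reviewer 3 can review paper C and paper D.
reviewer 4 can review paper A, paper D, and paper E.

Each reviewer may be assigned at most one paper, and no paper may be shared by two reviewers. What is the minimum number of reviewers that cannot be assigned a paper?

One maximum matching: reviewer 1-paper B, reviewer 2-paper A, reviewer 3-paper C, reviewer 4-paper D.
This saturates every reviewer, so 4 is the maximum.
That matches 4 of the 4, leaving 0 unmatched; no matching can do better.

0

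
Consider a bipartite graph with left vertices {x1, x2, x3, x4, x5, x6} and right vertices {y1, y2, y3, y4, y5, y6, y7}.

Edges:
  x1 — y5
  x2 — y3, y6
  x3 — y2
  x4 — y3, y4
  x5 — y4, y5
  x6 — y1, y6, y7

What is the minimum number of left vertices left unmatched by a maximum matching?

One maximum matching: x1–y5, x2–y6, x3–y2, x4–y3, x5–y4, x6–y7.
All 6 left vertices are matched, so no larger matching exists.
That matches 6 of the 6, leaving 0 unmatched; no matching can do better.

0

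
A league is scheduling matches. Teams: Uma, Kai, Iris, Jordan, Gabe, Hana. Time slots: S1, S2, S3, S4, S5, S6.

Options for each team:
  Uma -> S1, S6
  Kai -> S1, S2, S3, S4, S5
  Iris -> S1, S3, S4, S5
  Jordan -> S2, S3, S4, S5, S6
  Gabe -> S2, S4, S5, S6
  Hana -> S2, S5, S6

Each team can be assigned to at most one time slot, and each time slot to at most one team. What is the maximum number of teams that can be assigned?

6

For example, pair Uma→S6, Kai→S1, Iris→S3, Jordan→S5, Gabe→S4, Hana→S2.
All 6 teams are matched, so no larger matching exists.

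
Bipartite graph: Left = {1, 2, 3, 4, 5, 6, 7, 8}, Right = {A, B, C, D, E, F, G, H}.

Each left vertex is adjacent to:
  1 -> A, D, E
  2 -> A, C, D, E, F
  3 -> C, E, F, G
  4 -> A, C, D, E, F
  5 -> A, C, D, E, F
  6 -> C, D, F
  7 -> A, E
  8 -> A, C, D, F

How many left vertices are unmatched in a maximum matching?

For example, pair 1→D, 2→A, 3→G, 4→C, 5→E, 6→F.
The set {1, 2, 4, 5, 6, 7, 8} has only 5 neighbours ({A, C, D, E, F}), so by Hall's theorem at most 6 of the 8 left vertices can be matched.
That matches 6 of the 8, leaving 2 unmatched; no matching can do better.

2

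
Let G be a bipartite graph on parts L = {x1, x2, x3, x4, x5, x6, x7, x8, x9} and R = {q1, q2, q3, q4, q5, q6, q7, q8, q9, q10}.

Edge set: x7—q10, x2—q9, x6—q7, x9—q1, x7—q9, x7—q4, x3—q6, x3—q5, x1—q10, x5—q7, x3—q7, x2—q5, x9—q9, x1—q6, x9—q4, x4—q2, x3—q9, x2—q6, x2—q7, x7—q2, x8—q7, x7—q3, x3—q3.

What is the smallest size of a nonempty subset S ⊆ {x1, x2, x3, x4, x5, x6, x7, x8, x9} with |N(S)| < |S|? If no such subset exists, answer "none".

Take S = {x5, x6}. Its neighbourhood is {q7}, so |N(S)| = 1 < |S| = 2.
No single vertex violates Hall's condition since each has at least one neighbour, so 2 is the minimum.

2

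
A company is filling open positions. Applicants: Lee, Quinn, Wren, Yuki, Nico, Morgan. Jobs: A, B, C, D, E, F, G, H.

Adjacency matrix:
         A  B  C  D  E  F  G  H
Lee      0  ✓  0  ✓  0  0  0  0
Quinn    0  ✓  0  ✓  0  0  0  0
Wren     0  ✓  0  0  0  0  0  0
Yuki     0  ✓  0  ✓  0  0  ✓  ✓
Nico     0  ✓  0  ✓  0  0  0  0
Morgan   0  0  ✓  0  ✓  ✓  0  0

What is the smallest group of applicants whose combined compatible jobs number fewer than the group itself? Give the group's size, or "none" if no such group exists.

3

Take S = {Lee, Quinn, Wren}. Its neighbourhood is {B, D}, so |N(S)| = 2 < |S| = 3.
Every subset of size less than 3 has at least as many neighbours as members, so 3 is the minimum.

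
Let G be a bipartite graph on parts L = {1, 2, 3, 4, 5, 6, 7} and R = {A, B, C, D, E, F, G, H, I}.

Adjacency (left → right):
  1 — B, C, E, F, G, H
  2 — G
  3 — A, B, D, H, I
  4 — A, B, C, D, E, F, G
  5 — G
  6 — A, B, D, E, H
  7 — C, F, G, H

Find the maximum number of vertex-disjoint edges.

6

For example, pair 1–H, 2–G, 3–B, 4–E, 6–A, 7–F.
The set {2, 5} has only 1 neighbour ({G}), so by Hall's theorem at most 6 of the 7 left vertices can be matched.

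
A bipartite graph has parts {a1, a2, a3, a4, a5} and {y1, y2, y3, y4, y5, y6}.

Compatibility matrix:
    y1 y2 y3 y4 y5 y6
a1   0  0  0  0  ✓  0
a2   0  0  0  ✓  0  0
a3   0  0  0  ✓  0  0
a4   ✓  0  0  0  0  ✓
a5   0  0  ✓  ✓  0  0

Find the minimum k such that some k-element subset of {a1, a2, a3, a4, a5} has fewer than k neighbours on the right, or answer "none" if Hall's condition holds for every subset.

2

Take S = {a2, a3}. Its neighbourhood is {y4}, so |N(S)| = 1 < |S| = 2.
No single vertex violates Hall's condition since each has at least one neighbour, so 2 is the minimum.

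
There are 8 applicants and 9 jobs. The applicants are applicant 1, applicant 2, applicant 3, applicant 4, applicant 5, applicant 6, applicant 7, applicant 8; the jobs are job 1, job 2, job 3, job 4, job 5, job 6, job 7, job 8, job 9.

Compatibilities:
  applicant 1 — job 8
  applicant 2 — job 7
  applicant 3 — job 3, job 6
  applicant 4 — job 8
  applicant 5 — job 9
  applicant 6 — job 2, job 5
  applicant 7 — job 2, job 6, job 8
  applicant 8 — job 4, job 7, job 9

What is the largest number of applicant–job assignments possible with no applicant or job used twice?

One maximum matching: applicant 1-job 8, applicant 2-job 7, applicant 3-job 3, applicant 5-job 9, applicant 6-job 5, applicant 7-job 2, applicant 8-job 4.
The set {applicant 1, applicant 4} has only 1 neighbour ({job 8}), so by Hall's theorem at most 7 of the 8 applicants can be matched.

7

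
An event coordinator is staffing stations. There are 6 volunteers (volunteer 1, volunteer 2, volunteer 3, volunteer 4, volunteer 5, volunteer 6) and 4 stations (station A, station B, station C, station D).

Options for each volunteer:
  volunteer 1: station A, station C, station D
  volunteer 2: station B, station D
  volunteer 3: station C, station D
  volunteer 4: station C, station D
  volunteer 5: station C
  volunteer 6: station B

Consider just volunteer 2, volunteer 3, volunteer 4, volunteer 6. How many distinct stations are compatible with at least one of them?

The union of neighbours of {volunteer 2, volunteer 3, volunteer 4, volunteer 6} is {station B, station C, station D}, which has 3 elements.
Since |N(S)| = 3 < |S| = 4, Hall's condition fails for this subset.

3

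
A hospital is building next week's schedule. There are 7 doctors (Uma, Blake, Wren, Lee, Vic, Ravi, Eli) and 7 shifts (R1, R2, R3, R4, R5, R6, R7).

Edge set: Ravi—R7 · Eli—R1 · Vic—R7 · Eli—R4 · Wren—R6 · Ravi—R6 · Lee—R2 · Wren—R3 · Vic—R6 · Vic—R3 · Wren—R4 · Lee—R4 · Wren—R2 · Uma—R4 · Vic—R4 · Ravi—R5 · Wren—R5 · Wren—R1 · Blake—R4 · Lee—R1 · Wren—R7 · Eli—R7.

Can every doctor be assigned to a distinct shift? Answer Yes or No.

No

The set {Uma, Blake} has only 1 neighbour ({R4}), so by Hall's theorem at most 6 of the 7 doctors can be matched.
Hence no matching covers every doctor.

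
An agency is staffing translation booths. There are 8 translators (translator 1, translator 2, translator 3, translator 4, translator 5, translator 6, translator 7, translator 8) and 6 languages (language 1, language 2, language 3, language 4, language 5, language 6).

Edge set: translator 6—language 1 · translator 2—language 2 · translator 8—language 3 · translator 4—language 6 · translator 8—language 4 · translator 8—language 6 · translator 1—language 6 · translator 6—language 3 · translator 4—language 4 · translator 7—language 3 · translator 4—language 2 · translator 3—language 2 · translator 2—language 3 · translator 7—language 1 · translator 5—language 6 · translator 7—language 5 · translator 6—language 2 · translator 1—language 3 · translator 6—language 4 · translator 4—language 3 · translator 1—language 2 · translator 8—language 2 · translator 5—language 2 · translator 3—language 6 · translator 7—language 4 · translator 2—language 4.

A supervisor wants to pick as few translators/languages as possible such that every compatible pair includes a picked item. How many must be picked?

A maximum matching has 6 edges (e.g. translator 1–language 3, translator 2–language 4, translator 3–language 2, translator 4–language 6, translator 6–language 1, translator 7–language 5).
By König's theorem the minimum vertex cover has the same size. One such cover is {translator 6, translator 7, language 2, language 3, language 4, language 6}.

6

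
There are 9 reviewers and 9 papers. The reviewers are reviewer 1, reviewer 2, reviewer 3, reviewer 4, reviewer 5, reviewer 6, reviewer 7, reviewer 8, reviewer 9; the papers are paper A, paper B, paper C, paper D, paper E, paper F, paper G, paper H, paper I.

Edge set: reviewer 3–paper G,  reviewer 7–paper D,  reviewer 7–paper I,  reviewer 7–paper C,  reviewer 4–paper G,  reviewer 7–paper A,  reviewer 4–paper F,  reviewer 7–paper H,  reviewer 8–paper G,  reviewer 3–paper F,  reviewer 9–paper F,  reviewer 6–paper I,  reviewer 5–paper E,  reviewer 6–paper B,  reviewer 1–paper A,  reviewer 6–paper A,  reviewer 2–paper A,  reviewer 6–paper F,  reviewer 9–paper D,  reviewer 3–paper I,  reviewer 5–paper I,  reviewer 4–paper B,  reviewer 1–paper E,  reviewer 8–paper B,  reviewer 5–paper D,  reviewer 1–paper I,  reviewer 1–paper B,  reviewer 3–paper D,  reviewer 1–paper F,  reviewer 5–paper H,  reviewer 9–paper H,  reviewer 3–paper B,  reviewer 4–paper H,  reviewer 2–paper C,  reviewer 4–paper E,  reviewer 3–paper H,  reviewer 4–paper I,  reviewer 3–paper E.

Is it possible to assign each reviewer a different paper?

Yes

For example, pair reviewer 1–paper A, reviewer 2–paper C, reviewer 3–paper F, reviewer 4–paper E, reviewer 5–paper I, reviewer 6–paper B, reviewer 7–paper H, reviewer 8–paper G, reviewer 9–paper D.
All 9 reviewers are covered.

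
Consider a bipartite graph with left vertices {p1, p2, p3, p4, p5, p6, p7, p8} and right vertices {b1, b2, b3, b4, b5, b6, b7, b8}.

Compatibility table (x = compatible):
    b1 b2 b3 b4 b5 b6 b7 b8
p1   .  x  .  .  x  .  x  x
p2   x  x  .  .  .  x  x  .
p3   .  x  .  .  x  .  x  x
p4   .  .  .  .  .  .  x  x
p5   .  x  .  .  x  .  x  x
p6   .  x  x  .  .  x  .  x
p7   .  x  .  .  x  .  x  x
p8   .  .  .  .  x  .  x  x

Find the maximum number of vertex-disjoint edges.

A valid assignment of size 6: p1-b8, p2-b6, p3-b2, p4-b7, p5-b5, p6-b3.
The set {p1, p3, p4, p5, p7, p8} has only 4 neighbours ({b2, b5, b7, b8}), so by Hall's theorem at most 6 of the 8 left vertices can be matched.

6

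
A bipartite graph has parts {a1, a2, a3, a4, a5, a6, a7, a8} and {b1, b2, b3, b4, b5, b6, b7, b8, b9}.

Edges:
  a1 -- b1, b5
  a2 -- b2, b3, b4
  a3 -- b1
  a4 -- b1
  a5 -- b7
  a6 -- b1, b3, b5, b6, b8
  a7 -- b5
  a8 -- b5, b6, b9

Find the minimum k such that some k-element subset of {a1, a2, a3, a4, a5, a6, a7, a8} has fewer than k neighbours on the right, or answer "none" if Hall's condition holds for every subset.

2

Take S = {a3, a4}. Its neighbourhood is {b1}, so |N(S)| = 1 < |S| = 2.
No single vertex violates Hall's condition since each has at least one neighbour, so 2 is the minimum.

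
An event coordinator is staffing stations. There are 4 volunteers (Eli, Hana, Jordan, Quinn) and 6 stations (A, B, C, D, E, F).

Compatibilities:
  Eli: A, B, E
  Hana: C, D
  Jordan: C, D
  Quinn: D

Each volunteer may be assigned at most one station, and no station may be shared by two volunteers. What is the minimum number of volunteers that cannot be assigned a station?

1

A valid assignment of size 3: Eli–B, Hana–D, Jordan–C.
The set {Hana, Jordan, Quinn} has only 2 neighbours ({C, D}), so by Hall's theorem at most 3 of the 4 volunteers can be matched.
That matches 3 of the 4, leaving 1 unmatched; no matching can do better.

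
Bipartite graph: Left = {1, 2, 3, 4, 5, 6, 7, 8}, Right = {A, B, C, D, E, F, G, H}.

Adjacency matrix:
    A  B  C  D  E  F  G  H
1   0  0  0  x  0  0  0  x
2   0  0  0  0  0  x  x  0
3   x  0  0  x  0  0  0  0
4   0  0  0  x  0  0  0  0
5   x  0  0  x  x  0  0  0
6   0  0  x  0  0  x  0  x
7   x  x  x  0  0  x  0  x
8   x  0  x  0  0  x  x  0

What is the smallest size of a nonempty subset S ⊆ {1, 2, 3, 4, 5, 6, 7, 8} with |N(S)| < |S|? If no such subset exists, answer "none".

A matching saturating every left vertex exists, for instance 1→H, 2→G, 3→A, 4→D, 5→E, 6→C, 7→B, 8→F.
By Hall's marriage theorem, this means |N(S)| ≥ |S| for every subset S, so no violating subset exists.

none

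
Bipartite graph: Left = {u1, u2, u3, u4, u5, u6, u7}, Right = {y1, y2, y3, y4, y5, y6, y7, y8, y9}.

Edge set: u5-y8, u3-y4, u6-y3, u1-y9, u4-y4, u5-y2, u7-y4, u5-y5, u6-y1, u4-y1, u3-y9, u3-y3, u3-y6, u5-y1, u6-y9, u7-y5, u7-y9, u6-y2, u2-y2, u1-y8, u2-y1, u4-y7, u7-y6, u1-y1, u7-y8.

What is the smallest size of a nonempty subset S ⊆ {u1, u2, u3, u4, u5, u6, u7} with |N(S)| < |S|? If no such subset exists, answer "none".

A matching saturating every left vertex exists, for instance u1→y8, u2→y2, u3→y4, u4→y7, u5→y1, u6→y3, u7→y6.
By Hall's marriage theorem, this means |N(S)| ≥ |S| for every subset S, so no violating subset exists.

none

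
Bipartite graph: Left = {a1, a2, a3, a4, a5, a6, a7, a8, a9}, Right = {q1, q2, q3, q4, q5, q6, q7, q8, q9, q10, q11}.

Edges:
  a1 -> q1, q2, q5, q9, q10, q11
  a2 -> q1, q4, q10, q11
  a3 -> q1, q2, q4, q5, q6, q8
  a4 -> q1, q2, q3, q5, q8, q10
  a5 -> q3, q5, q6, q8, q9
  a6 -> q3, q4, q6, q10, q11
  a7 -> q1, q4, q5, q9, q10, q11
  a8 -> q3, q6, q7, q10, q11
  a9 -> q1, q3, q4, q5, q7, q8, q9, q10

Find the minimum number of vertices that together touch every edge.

9

The 9 edges a1–q1, a2–q10, a3–q8, a4–q3, a5–q6, a6–q11, a7–q4, a8–q7, a9–q9 form a matching, so any vertex cover needs at least 9 vertices (one per matched edge).
Conversely {a1, a2, a3, a4, a5, a6, a7, a8, a9} meets every edge and has exactly 9 vertices, so 9 is optimal.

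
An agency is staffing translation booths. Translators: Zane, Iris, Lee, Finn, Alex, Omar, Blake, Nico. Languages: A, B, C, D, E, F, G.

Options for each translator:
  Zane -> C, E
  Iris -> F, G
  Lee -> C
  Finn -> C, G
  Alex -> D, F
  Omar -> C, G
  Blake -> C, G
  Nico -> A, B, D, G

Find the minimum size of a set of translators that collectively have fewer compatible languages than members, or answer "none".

Take S = {Lee, Finn, Omar}. Its neighbourhood is {C, G}, so |N(S)| = 2 < |S| = 3.
Every subset of size less than 3 has at least as many neighbours as members, so 3 is the minimum.

3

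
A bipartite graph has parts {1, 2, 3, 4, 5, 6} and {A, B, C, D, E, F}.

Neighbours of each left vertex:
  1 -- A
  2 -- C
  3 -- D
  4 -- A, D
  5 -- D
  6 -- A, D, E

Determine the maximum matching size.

A valid assignment of size 4: 1–A, 2–C, 3–D, 6–E.
The set {1, 3, 4, 5} has only 2 neighbours ({A, D}), so by Hall's theorem at most 4 of the 6 left vertices can be matched.

4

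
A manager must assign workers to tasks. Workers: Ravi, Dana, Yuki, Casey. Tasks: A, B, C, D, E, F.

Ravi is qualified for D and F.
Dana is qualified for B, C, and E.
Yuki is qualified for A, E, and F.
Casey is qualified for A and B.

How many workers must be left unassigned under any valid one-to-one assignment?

0

For example, pair Ravi-D, Dana-E, Yuki-F, Casey-B.
This saturates every worker, so 4 is the maximum.
That matches 4 of the 4, leaving 0 unmatched; no matching can do better.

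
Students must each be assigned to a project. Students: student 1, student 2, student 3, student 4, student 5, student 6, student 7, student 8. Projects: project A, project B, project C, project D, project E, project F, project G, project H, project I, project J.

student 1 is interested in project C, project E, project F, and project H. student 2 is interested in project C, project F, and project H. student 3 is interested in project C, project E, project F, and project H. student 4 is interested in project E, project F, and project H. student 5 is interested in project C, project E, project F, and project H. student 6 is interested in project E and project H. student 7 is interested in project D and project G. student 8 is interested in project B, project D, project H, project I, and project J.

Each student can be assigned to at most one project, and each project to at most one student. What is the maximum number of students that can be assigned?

A valid assignment of size 6: student 1-project F, student 2-project H, student 3-project C, student 4-project E, student 7-project G, student 8-project I.
The set {student 1, student 2, student 3, student 4, student 5, student 6} has only 4 neighbours ({project C, project E, project F, project H}), so by Hall's theorem at most 6 of the 8 students can be matched.

6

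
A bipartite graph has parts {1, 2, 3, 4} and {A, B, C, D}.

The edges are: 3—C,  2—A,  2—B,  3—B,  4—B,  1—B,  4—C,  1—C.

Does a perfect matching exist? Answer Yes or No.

No

The set {1, 3, 4} has only 2 neighbours ({B, C}), so by Hall's theorem at most 3 of the 4 left vertices can be matched.
Hence no matching covers every left vertex.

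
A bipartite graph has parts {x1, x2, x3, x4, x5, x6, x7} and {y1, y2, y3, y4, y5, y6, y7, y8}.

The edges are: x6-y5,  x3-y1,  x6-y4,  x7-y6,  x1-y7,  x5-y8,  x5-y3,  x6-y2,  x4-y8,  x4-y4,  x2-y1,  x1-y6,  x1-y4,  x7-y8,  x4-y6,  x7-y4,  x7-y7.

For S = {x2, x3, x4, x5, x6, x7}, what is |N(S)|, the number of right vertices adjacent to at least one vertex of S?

8

The union of neighbours of {x2, x3, x4, x5, x6, x7} is {y1, y2, y3, y4, y5, y6, y7, y8}, which has 8 elements.
Since |N(S)| = 8 ≥ |S| = 6, Hall's condition holds for this subset.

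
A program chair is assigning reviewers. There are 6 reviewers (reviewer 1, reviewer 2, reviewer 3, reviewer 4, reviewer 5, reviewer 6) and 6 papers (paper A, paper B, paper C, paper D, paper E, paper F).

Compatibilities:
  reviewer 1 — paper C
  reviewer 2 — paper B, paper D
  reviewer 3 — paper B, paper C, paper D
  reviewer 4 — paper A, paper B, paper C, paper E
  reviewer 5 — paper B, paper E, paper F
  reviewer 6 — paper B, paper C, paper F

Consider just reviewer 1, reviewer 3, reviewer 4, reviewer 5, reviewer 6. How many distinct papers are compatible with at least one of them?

6

The union of neighbours of {reviewer 1, reviewer 3, reviewer 4, reviewer 5, reviewer 6} is {paper A, paper B, paper C, paper D, paper E, paper F}, which has 6 elements.
Since |N(S)| = 6 ≥ |S| = 5, Hall's condition holds for this subset.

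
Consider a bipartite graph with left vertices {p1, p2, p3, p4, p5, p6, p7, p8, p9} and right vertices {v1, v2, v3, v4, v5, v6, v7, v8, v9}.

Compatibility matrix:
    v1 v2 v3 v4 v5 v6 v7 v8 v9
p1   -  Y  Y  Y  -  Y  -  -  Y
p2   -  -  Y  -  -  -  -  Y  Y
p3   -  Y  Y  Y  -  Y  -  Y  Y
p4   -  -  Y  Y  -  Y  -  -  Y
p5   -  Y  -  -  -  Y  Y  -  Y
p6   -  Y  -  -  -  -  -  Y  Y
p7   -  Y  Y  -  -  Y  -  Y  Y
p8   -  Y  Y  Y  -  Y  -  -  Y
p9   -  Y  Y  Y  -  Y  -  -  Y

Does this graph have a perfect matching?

The set {p1, p2, p3, p4, p6, p7, p8, p9} has only 6 neighbours ({v2, v3, v4, v6, v8, v9}), so by Hall's theorem at most 7 of the 9 left vertices can be matched.
Hence no matching covers every left vertex.

No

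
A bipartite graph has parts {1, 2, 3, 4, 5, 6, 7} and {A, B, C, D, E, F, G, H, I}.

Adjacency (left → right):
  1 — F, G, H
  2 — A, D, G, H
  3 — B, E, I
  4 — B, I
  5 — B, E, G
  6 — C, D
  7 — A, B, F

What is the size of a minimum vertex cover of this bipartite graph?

7

The 7 edges 1–F, 2–D, 3–E, 4–I, 5–G, 6–C, 7–B form a matching, so any vertex cover needs at least 7 vertices (one per matched edge).
Conversely {1, 2, 3, 4, 5, 6, 7} meets every edge and has exactly 7 vertices, so 7 is optimal.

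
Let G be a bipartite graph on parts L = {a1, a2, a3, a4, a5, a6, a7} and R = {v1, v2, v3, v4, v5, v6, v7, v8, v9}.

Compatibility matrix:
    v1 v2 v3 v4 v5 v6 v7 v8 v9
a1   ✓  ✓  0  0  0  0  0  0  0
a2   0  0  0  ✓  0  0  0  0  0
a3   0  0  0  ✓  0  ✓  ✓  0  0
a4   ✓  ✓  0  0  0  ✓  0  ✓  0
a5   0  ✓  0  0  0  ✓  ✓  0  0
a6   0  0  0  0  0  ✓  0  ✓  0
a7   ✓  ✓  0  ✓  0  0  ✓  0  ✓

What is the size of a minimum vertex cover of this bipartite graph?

The 7 edges a1–v1, a2–v4, a3–v7, a4–v8, a5–v2, a6–v6, a7–v9 form a matching, so any vertex cover needs at least 7 vertices (one per matched edge).
Conversely {a1, a2, a3, a4, a5, a6, a7} meets every edge and has exactly 7 vertices, so 7 is optimal.

7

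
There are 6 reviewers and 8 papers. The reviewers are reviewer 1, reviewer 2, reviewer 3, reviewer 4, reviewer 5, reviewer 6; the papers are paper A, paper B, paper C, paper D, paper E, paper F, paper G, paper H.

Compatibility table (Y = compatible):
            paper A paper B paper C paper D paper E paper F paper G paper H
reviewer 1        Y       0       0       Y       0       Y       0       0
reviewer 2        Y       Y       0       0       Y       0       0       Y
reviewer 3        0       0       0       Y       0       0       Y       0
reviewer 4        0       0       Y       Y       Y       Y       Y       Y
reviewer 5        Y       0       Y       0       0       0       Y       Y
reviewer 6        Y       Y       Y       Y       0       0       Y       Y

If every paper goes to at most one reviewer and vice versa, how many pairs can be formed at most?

A valid assignment of size 6: reviewer 1–paper F, reviewer 2–paper E, reviewer 3–paper D, reviewer 4–paper G, reviewer 5–paper C, reviewer 6–paper B.
All 6 reviewers are matched, so no larger matching exists.

6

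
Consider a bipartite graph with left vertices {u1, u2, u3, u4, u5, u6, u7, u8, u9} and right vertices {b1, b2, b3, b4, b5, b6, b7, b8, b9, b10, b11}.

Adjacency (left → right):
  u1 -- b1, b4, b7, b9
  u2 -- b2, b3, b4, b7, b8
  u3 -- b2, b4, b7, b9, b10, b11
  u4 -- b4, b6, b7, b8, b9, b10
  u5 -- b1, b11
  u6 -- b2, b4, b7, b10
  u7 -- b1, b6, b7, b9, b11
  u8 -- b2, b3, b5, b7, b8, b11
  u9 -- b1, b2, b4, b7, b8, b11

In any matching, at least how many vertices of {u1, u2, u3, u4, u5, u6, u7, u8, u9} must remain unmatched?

One maximum matching: u1→b9, u2→b8, u3→b4, u4→b6, u5→b11, u6→b2, u7→b1, u8→b5, u9→b7.
All 9 left vertices are matched, so no larger matching exists.
That matches 9 of the 9, leaving 0 unmatched; no matching can do better.

0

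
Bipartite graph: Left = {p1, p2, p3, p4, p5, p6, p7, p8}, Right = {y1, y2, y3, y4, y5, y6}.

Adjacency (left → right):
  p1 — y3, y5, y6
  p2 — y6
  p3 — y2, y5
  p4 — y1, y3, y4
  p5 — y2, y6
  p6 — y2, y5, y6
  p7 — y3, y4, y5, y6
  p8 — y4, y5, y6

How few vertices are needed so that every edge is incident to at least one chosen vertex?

A maximum matching has 6 edges (e.g. p1–y3, p2–y6, p3–y5, p4–y1, p5–y2, p7–y4).
By König's theorem the minimum vertex cover has the same size. One such cover is {p4, y2, y3, y4, y5, y6}.

6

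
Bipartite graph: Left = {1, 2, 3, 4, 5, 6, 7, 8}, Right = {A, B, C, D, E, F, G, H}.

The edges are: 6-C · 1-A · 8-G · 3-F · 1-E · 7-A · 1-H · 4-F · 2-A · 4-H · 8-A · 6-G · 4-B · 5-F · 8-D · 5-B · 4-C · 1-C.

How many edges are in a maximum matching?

A valid assignment of size 7: 1–E, 2–A, 3–F, 4–H, 5–B, 6–C, 8–G.
The set {2, 7} has only 1 neighbour ({A}), so by Hall's theorem at most 7 of the 8 left vertices can be matched.

7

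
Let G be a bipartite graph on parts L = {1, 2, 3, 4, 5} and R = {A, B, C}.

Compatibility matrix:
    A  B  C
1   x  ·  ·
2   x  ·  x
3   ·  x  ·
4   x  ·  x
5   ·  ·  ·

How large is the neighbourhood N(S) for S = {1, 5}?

The union of neighbours of {1, 5} is {A}, which has 1 element.
Since |N(S)| = 1 < |S| = 2, Hall's condition fails for this subset.

1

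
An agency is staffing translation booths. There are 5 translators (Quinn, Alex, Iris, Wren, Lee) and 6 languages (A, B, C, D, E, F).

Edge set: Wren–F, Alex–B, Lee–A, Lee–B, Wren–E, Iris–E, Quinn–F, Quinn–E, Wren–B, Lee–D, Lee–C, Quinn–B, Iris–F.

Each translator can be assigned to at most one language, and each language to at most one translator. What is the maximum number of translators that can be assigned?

For example, pair Quinn-F, Alex-B, Iris-E, Lee-C.
The set {Quinn, Alex, Iris, Wren} has only 3 neighbours ({B, E, F}), so by Hall's theorem at most 4 of the 5 translators can be matched.

4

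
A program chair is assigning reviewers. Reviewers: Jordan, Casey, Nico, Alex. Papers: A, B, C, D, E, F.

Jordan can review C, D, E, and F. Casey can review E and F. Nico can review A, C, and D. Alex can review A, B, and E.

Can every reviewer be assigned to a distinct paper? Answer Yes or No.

For example, pair Jordan-E, Casey-F, Nico-C, Alex-B.
Every reviewer is matched, so this matching saturates all of them.

Yes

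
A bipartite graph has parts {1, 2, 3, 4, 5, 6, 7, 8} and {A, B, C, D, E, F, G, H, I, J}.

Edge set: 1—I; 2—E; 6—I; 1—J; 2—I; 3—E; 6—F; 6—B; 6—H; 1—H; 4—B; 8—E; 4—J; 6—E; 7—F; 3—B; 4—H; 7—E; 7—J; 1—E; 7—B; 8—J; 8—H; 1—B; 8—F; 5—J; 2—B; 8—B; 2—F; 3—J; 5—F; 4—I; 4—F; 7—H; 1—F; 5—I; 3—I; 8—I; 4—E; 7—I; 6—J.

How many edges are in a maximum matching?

6

A valid assignment of size 6: 1-H, 2-B, 3-I, 4-E, 5-F, 6-J.
The set {1, 2, 3, 4, 5, 6, 7, 8} has only 6 neighbours ({B, E, F, H, I, J}), so by Hall's theorem at most 6 of the 8 left vertices can be matched.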